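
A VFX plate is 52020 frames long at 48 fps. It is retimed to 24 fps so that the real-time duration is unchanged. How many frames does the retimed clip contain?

Frames at target rate = 52020 × (24) / (48) = 26010.

26010 frames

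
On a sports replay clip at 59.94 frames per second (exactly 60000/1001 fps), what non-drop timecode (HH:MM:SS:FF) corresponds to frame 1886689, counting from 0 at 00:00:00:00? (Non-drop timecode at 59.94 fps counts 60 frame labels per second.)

08:44:04:49

1886689 ÷ 60 = 31444 full seconds, remainder 49 frames.
31444 s = 8 h 44 min 4 s.
Timecode: 08:44:04:49.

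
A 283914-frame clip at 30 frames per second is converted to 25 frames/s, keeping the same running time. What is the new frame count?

236595 frames

Target frames = source frames × (target rate / source rate) = 283914 × (25)/(30) = 283914 × 5/6 = 236595.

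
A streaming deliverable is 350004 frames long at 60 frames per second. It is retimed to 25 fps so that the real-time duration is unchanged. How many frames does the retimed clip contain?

Target frames = source frames × (target rate / source rate) = 350004 × (25)/(60) = 350004 × 5/12 = 145835.

145835 frames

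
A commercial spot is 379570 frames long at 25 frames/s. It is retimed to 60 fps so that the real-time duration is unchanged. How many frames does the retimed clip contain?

910968 frames

Target frames = source frames × (target rate / source rate) = 379570 × (60)/(25) = 379570 × 12/5 = 910968.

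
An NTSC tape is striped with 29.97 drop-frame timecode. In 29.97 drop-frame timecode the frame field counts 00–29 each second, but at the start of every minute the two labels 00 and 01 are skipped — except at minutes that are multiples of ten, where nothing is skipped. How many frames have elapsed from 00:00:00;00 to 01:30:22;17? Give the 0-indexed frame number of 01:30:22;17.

162515

As if non-drop at 30 labels/s: (1 × 3600 + 30 × 60 + 22) × 30 + 17 = 162677.
Minute boundaries passed: 90; those not divisible by 10: 90 − 9 = 81; dropped labels = 2 × 81 = 162.
Actual frame index = 162677 − 162 = 162515.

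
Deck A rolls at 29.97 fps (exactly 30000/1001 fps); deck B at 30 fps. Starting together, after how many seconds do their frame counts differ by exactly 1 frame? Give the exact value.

The gap grows by |30 − 30000/1001| = 30/1001 frames per second.
Time for a 1-frame gap: 1 ÷ (30/1001) = 1001/30 s.

1001/30 seconds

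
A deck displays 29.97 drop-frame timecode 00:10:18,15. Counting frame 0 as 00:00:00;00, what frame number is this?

Complete 10-minute blocks: 1, each 17982 frames → 17982.
Remaining 0 whole minutes in the current block: 0 frames.
Within the current minute: 18 × 30 + 15 = 555. Total = 17982 + 0 + 555 = 18537.

18537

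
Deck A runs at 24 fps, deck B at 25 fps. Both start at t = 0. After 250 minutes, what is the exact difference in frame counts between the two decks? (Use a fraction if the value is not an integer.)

15000 frames

250 min = 15000 s.
A emits 24 × 15000 = 360000 frames; B emits 25 × 15000 = 375000.
Difference = 15000 frames; B is ahead of A.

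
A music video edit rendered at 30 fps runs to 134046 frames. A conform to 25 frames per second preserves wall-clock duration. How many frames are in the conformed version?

111705 frames

Target frames = source frames × (target rate / source rate) = 134046 × (25)/(30) = 134046 × 5/6 = 111705.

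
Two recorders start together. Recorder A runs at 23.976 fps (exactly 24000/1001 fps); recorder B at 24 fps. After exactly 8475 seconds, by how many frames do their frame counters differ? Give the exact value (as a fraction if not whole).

A emits 24000/1001 × 8475 = 203400000/1001 frames; B emits 24 × 8475 = 203400.
Difference = 203400/1001 frames (≈ 203.1968); B is ahead of A.

203400/1001 frames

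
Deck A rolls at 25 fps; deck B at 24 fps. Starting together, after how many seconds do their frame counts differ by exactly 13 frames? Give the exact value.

The gap grows by |24 − 25| = 1 frame per second.
Time for a 13-frame gap: 13 ÷ (1) = 13 s.

13 seconds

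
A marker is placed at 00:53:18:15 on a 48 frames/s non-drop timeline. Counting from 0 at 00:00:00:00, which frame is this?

frame 153519

Total seconds to the label: (0 × 3600 + 53 × 60 + 18) = 3198.
Frame index = 3198 × 48 + 15 = 153519.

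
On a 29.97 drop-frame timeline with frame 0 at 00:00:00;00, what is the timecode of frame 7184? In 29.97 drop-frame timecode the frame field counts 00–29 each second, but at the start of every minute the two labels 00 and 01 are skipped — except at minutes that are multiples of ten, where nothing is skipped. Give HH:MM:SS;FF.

00:03:59;20

Each 10-minute DF block holds 10 × 60 × 30 − 9 × 2 = 17982 frames. 7184 ÷ 17982 → 0 full blocks, remainder 7184.
Within the partial block the first minute is 1800 frames and each further minute 1798, so 3 further minute boundaries passed. Total skipped labels = 18 × 0 + 2 × 3 = 6.
Non-drop label index = 7184 + 6 = 7190; at 30 labels/s that is 00:03:59:20, i.e. DF 00:03:59;20.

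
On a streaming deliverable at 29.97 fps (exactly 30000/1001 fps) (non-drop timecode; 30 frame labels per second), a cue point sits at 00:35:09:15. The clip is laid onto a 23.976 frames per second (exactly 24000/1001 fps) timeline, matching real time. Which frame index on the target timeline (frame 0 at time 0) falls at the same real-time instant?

Source frame index: (0×3600 + 35×60 + 9) × 30 + 15 = 63285.
Real time: 63285 / (30000/1001) = 4223219/2000 s.
Target frame: (4223219/2000) × (24000/1001) = 50628.

frame 50628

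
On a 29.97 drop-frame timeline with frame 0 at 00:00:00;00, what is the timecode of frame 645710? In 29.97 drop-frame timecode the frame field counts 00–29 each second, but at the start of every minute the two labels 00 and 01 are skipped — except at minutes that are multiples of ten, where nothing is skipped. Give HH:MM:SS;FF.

05:59:05;08

Ten DF minutes hold 17982 frames, so frame 645710 lies in block 35 (frames 629370–647351) with 16340 frames into that block.
The block's first minute is 1800 frames and the rest 1798 each; 16340 frames reaches minute 9, so 35 × 18 + 9 × 2 = 648 labels have been skipped so far.
Adding those back, label number 645710 + 648 = 646358 at 30 labels/s is 21545 s + 8 f = 5 h 59 min 5 s frame 8, i.e. 05:59:05;08.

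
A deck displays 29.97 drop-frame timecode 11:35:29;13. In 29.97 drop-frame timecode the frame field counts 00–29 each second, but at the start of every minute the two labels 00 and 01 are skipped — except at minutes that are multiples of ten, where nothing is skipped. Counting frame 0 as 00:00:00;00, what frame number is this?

Complete 10-minute blocks: 69, each 17982 frames → 1240758.
Remaining 5 whole minutes in the current block: 1800 + 4 × 1798 = 8992 frames.
Within the current minute: 29 × 30 + 13 − 2 = 881 (labels ;00/;01 skipped at this minute). Total = 1240758 + 8992 + 881 = 1250631.

1250631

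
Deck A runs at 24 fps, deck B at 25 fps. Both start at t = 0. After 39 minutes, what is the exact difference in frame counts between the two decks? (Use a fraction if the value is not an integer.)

39 min = 2340 s.
A emits 24 × 2340 = 56160 frames; B emits 25 × 2340 = 58500.
Difference = 2340 frames; B is ahead of A.

2340 frames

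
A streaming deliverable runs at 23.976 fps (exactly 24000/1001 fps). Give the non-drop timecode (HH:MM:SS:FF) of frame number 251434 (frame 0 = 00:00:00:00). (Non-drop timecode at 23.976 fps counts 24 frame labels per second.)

02:54:36:10

251434 ÷ 24 = 10476 full seconds, remainder 10 frames.
10476 s = 2 h 54 min 36 s.
Timecode: 02:54:36:10.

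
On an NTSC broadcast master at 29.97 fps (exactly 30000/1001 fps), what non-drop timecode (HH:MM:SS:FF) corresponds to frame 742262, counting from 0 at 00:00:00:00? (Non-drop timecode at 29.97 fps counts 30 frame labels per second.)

742262 ÷ 30 = 24742 full seconds, remainder 2 frames.
24742 s = 6 h 52 min 22 s.
Timecode: 06:52:22:02.

06:52:22:02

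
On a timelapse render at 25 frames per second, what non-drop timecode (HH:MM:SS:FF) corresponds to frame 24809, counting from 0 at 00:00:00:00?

00:16:32:09

24809 ÷ 25 = 992 full seconds, remainder 9 frames.
992 s = 0 h 16 min 32 s.
Timecode: 00:16:32:09.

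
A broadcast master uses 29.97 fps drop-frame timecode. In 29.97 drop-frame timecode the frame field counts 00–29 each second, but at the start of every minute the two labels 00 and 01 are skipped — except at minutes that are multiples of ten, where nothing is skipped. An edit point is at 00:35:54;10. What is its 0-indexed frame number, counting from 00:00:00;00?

As if non-drop at 30 labels/s: (0 × 3600 + 35 × 60 + 54) × 30 + 10 = 64630.
Minute boundaries passed: 35; those not divisible by 10: 35 − 3 = 32; dropped labels = 2 × 32 = 64.
Actual frame index = 64630 − 64 = 64566.

64566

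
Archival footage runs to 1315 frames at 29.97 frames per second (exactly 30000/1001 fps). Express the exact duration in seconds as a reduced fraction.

263263/6000 seconds

Running time = 1315 ÷ (30000/1001) = 1315 × 1001/30000 = 263263/6000 s.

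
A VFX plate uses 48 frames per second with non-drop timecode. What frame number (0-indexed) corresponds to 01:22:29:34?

frame 237586

Total seconds to the label: (1 × 3600 + 22 × 60 + 29) = 4949.
Frame index = 4949 × 48 + 34 = 237586.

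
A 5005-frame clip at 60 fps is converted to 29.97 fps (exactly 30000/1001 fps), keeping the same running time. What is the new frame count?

2500 frames

Target frames = source frames × (target rate / source rate) = 5005 × (30000/1001)/(60) = 5005 × 500/1001 = 2500.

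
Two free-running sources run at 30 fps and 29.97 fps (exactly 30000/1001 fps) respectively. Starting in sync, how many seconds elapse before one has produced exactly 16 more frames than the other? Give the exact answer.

8008/15 seconds

The gap grows by |30000/1001 − 30| = 30/1001 frames per second.
Time for a 16-frame gap: 16 ÷ (30/1001) = 8008/15 s.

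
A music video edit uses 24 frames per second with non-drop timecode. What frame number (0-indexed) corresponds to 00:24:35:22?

35422

Total seconds to the label: (0 × 3600 + 24 × 60 + 35) = 1475.
Frame index = 1475 × 24 + 22 = 35422.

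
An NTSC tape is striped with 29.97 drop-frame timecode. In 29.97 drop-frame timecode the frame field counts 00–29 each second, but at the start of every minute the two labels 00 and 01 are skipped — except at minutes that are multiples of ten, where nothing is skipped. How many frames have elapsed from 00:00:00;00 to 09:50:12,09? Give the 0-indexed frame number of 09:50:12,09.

1061307

As if non-drop at 30 labels/s: (9 × 3600 + 50 × 60 + 12) × 30 + 9 = 1062369.
Minute boundaries passed: 590; those not divisible by 10: 590 − 59 = 531; dropped labels = 2 × 531 = 1062.
Actual frame index = 1062369 − 1062 = 1061307.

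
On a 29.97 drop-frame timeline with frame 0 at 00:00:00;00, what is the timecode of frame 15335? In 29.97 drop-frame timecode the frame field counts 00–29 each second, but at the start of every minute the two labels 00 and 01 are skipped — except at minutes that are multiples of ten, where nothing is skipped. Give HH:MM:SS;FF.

Each 10-minute DF block holds 10 × 60 × 30 − 9 × 2 = 17982 frames. 15335 ÷ 17982 → 0 full blocks, remainder 15335.
Within the partial block the first minute is 1800 frames and each further minute 1798, so 8 further minute boundaries passed. Total skipped labels = 18 × 0 + 2 × 8 = 16.
Non-drop label index = 15335 + 16 = 15351; at 30 labels/s that is 00:08:31:21, i.e. DF 00:08:31;21.

00:08:31;21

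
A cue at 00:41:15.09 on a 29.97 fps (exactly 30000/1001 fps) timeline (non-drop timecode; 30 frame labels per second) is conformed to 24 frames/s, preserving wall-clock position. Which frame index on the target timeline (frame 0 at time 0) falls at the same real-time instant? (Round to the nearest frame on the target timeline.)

frame 59467

Source frame index: (0×3600 + 41×60 + 15) × 30 + 9 = 74259.
Real time: 74259 / (30000/1001) = 24777753/10000 s.
Target frame: (24777753/10000) × (24) = 74333259/1250 ≈ 59466.607 → 59467.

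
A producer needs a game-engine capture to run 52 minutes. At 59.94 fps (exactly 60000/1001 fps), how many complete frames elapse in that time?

187012 frames

52 min = 3120 s.
Frames = 3120 × 60000/1001 = 14400000/77 ≈ 187012.9870.
Complete frames: 187012.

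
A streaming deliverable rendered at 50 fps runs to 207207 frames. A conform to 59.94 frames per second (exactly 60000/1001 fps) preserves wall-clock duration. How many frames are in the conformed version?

248400 frames

Target frames = source frames × (target rate / source rate) = 207207 × (60000/1001)/(50) = 207207 × 1200/1001 = 248400.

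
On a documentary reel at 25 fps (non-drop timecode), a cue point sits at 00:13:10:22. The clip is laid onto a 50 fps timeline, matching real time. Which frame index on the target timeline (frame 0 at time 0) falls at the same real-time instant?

frame 39544

Source frame index: (0×3600 + 13×60 + 10) × 25 + 22 = 19772.
Real time: 19772 / (25) = 19772/25 s.
Target frame: (19772/25) × (50) = 39544.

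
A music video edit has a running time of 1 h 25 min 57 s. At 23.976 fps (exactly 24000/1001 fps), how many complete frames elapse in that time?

123644 frames

1 h 25 min 57 s = 5157 s.
Frames = 5157 × 24000/1001 = 123768000/1001 ≈ 123644.3556.
Complete frames: 123644.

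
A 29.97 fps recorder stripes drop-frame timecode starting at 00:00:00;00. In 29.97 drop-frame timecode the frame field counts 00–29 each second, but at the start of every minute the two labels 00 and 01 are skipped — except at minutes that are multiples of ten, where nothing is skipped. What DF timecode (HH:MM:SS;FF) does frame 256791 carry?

Ten DF minutes hold 17982 frames, so frame 256791 lies in block 14 (frames 251748–269729) with 5043 frames into that block.
The block's first minute is 1800 frames and the rest 1798 each; 5043 frames reaches minute 2, so 14 × 18 + 2 × 2 = 256 labels have been skipped so far.
Adding those back, label number 256791 + 256 = 257047 at 30 labels/s is 8568 s + 7 f = 2 h 22 min 48 s frame 7, i.e. 02:22:48;07.

02:22:48;07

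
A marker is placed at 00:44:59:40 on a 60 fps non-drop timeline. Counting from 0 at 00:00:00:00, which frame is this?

Total seconds to the label: (0 × 3600 + 44 × 60 + 59) = 2699.
Frame index = 2699 × 60 + 40 = 161980.

161980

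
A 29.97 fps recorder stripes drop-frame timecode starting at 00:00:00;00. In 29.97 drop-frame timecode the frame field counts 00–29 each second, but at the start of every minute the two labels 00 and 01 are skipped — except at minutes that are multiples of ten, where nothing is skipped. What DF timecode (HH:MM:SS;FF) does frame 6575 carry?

00:03:39;11

Ten DF minutes hold 17982 frames, so frame 6575 lies in block 0 (frames 0–17981) with 6575 frames into that block.
The block's first minute is 1800 frames and the rest 1798 each; 6575 frames reaches minute 3, so 0 × 18 + 3 × 2 = 6 labels have been skipped so far.
Adding those back, label number 6575 + 6 = 6581 at 30 labels/s is 219 s + 11 f = 0 h 3 min 39 s frame 11, i.e. 00:03:39;11.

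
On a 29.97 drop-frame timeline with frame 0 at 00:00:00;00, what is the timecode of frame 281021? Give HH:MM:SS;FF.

02:36:16;23

Ten DF minutes hold 17982 frames, so frame 281021 lies in block 15 (frames 269730–287711) with 11291 frames into that block.
The block's first minute is 1800 frames and the rest 1798 each; 11291 frames reaches minute 6, so 15 × 18 + 6 × 2 = 282 labels have been skipped so far.
Adding those back, label number 281021 + 282 = 281303 at 30 labels/s is 9376 s + 23 f = 2 h 36 min 16 s frame 23, i.e. 02:36:16;23.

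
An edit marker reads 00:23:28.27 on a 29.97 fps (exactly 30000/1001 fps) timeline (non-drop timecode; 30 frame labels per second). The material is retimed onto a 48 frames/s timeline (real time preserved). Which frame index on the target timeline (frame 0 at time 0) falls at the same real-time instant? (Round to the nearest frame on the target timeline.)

frame 67695

Source frame index: (0×3600 + 23×60 + 28) × 30 + 27 = 42267.
Real time: 42267 / (30000/1001) = 14103089/10000 s.
Target frame: (14103089/10000) × (48) = 42309267/625 ≈ 67694.827 → 67695.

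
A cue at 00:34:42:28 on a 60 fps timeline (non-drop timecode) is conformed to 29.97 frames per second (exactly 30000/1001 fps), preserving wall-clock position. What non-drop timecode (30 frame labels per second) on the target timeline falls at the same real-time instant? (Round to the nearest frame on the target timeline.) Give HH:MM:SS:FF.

00:34:40:12

Source frame index: (0×3600 + 34×60 + 42) × 60 + 28 = 124948.
Real time: 124948 / (60) = 31237/15 s.
Target frame: (31237/15) × (30000/1001) = 62474000/1001 ≈ 62411.588 → 62412.
At 30 labels/s: frame 62412 → 00:34:40:12.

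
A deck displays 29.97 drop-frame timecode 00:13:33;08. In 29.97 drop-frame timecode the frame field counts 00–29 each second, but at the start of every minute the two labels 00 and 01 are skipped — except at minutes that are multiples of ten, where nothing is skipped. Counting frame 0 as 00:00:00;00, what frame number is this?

As if non-drop at 30 labels/s: (0 × 3600 + 13 × 60 + 33) × 30 + 8 = 24398.
Minute boundaries passed: 13; those not divisible by 10: 13 − 1 = 12; dropped labels = 2 × 12 = 24.
Actual frame index = 24398 − 24 = 24374.

24374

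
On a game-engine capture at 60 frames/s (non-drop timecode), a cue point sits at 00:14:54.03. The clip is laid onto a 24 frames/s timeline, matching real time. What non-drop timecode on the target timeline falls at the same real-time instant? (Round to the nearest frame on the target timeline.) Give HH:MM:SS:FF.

Source frame index: (0×3600 + 14×60 + 54) × 60 + 3 = 53643.
Real time: 53643 / (60) = 17881/20 s.
Target frame: (17881/20) × (24) = 107286/5 ≈ 21457.200 → 21457.
At 24 labels/s: frame 21457 → 00:14:54:01.

00:14:54:01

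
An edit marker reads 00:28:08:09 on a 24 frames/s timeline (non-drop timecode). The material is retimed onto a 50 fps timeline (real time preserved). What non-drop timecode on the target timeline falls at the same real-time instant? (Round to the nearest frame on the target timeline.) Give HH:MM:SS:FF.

Source frame index: (0×3600 + 28×60 + 8) × 24 + 9 = 40521.
Real time: 40521 / (24) = 13507/8 s.
Target frame: (13507/8) × (50) = 337675/4 ≈ 84418.750 → 84419.
At 50 labels/s: frame 84419 → 00:28:08:19.

00:28:08:19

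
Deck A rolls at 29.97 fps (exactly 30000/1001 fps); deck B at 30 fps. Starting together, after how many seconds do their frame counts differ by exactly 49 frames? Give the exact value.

The gap grows by |30 − 30000/1001| = 30/1001 frames per second.
Time for a 49-frame gap: 49 ÷ (30/1001) = 49049/30 s.

49049/30 seconds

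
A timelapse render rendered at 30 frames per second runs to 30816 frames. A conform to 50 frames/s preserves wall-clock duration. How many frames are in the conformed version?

51360 frames

Target frames = source frames × (target rate / source rate) = 30816 × (50)/(30) = 30816 × 5/3 = 51360.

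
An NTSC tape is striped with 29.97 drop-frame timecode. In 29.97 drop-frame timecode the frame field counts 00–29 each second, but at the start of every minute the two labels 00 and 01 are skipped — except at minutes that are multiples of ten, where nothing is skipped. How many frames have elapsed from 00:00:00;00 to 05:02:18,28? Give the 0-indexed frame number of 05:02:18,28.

543624

Complete 10-minute blocks: 30, each 17982 frames → 539460.
Remaining 2 whole minutes in the current block: 1800 + 1 × 1798 = 3598 frames.
Within the current minute: 18 × 30 + 28 − 2 = 566 (labels ;00/;01 skipped at this minute). Total = 539460 + 3598 + 566 = 543624.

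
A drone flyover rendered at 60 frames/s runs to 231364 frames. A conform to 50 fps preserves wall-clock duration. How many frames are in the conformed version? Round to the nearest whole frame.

192803 frames

Frames at target rate = 231364 × (50) / (60) = 578410/3 ≈ 192803.333.
Nearest whole frame: 192803.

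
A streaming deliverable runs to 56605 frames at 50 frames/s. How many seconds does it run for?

1132.1 seconds

Running time = 56605 / (50) = 1132.1 s.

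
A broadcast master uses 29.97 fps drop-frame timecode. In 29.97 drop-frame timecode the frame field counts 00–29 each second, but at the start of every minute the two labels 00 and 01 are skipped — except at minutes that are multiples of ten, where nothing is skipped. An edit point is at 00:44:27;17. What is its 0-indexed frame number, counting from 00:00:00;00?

79947

Complete 10-minute blocks: 4, each 17982 frames → 71928.
Remaining 4 whole minutes in the current block: 1800 + 3 × 1798 = 7194 frames.
Within the current minute: 27 × 30 + 17 − 2 = 825 (labels ;00/;01 skipped at this minute). Total = 71928 + 7194 + 825 = 79947.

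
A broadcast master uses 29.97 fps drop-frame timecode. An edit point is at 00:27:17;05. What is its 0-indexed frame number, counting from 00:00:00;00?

Complete 10-minute blocks: 2, each 17982 frames → 35964.
Remaining 7 whole minutes in the current block: 1800 + 6 × 1798 = 12588 frames.
Within the current minute: 17 × 30 + 5 − 2 = 513 (labels ;00/;01 skipped at this minute). Total = 35964 + 12588 + 513 = 49065.

49065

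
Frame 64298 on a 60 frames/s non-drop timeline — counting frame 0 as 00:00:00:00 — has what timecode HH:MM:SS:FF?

00:17:51:38

64298 ÷ 60 = 1071 full seconds, remainder 38 frames.
1071 s = 0 h 17 min 51 s.
Timecode: 00:17:51:38.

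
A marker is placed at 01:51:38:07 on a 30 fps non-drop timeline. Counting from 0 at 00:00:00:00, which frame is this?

200947

Total seconds to the label: (1 × 3600 + 51 × 60 + 38) = 6698.
Frame index = 6698 × 30 + 7 = 200947.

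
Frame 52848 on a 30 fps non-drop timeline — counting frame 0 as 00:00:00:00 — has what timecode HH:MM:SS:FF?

52848 ÷ 30 = 1761 full seconds, remainder 18 frames.
1761 s = 0 h 29 min 21 s.
Timecode: 00:29:21:18.

00:29:21:18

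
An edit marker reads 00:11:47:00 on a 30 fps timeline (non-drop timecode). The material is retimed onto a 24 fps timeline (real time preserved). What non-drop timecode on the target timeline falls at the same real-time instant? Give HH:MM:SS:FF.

00:11:47:00

Source frame index: (0×3600 + 11×60 + 47) × 30 + 0 = 21210.
Real time: 21210 / (30) = 707 s.
Target frame: (707) × (24) = 16968.
At 24 labels/s: frame 16968 → 00:11:47:00.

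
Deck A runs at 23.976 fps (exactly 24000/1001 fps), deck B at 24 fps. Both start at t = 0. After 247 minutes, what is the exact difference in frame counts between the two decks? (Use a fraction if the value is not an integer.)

27360/77 frames

247 min = 14820 s.
A emits 24000/1001 × 14820 = 27360000/77 frames; B emits 24 × 14820 = 355680.
Difference = 27360/77 frames (≈ 355.3247); B is ahead of A.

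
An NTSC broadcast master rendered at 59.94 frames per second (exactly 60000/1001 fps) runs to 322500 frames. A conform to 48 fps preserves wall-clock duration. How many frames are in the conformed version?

258258 frames

Target frames = source frames × (target rate / source rate) = 322500 × (48)/(60000/1001) = 322500 × 1001/1250 = 258258.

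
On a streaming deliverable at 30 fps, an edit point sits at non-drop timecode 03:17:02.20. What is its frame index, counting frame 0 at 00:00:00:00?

frame 354680

Total seconds to the label: (3 × 3600 + 17 × 60 + 2) = 11822.
Frame index = 11822 × 30 + 20 = 354680.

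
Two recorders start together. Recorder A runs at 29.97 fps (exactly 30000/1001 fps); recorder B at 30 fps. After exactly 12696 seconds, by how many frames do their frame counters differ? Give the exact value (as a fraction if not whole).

380880/1001 frames

A emits 30000/1001 × 12696 = 380880000/1001 frames; B emits 30 × 12696 = 380880.
Difference = 380880/1001 frames (≈ 380.4995); B is ahead of A.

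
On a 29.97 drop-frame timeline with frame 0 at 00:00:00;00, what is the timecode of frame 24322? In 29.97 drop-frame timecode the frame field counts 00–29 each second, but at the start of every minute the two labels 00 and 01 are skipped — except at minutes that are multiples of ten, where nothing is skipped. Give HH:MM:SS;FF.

00:13:31;16

Ten DF minutes hold 17982 frames, so frame 24322 lies in block 1 (frames 17982–35963) with 6340 frames into that block.
The block's first minute is 1800 frames and the rest 1798 each; 6340 frames reaches minute 3, so 1 × 18 + 3 × 2 = 24 labels have been skipped so far.
Adding those back, label number 24322 + 24 = 24346 at 30 labels/s is 811 s + 16 f = 0 h 13 min 31 s frame 16, i.e. 00:13:31;16.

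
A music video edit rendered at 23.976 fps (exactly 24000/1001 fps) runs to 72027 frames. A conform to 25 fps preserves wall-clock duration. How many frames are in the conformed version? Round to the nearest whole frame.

75103 frames

Frames at target rate = 72027 × (25) / (24000/1001) = 24033009/320 ≈ 75103.153.
Nearest whole frame: 75103.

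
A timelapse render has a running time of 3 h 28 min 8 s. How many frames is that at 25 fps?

312200 frames

3 h 28 min 8 s = 12488 s.
Frames = 12488 × 25 = 312200.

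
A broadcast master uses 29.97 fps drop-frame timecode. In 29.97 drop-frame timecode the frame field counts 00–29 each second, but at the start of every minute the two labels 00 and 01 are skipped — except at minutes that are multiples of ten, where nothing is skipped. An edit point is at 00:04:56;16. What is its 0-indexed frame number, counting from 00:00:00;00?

8888

As if non-drop at 30 labels/s: (0 × 3600 + 4 × 60 + 56) × 30 + 16 = 8896.
Minute boundaries passed: 4; those not divisible by 10: 4 − 0 = 4; dropped labels = 2 × 4 = 8.
Actual frame index = 8896 − 8 = 8888.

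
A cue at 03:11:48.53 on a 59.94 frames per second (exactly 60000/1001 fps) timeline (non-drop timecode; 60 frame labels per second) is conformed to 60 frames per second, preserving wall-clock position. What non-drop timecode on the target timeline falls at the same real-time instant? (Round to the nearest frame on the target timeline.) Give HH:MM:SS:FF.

Source frame index: (3×3600 + 11×60 + 48) × 60 + 53 = 690533.
Real time: 690533 / (60000/1001) = 691223533/60000 s.
Target frame: (691223533/60000) × (60) = 691223533/1000 ≈ 691223.533 → 691224.
At 60 labels/s: frame 691224 → 03:12:00:24.

03:12:00:24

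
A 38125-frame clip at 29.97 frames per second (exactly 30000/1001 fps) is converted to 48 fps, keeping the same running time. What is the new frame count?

Target frames = source frames × (target rate / source rate) = 38125 × (48)/(30000/1001) = 38125 × 1001/625 = 61061.

61061 frames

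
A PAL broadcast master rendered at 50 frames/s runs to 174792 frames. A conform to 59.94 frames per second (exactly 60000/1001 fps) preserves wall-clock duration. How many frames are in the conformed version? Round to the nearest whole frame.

Frames at target rate = 174792 × (60000/1001) / (50) = 209750400/1001 ≈ 209540.859.
Nearest whole frame: 209541.

209541 frames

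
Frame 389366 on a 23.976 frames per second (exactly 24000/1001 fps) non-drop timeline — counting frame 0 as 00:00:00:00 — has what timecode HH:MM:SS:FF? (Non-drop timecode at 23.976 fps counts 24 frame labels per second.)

04:30:23:14

389366 ÷ 24 = 16223 full seconds, remainder 14 frames.
16223 s = 4 h 30 min 23 s.
Timecode: 04:30:23:14.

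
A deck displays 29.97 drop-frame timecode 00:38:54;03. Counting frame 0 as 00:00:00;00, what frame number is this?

69953

Complete 10-minute blocks: 3, each 17982 frames → 53946.
Remaining 8 whole minutes in the current block: 1800 + 7 × 1798 = 14386 frames.
Within the current minute: 54 × 30 + 3 − 2 = 1621 (labels ;00/;01 skipped at this minute). Total = 53946 + 14386 + 1621 = 69953.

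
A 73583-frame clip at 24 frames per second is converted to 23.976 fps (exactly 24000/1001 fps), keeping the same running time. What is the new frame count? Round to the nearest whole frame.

Frames at target rate = 73583 × (24000/1001) / (24) = 73583000/1001 ≈ 73509.491.
Nearest whole frame: 73509.

73509 frames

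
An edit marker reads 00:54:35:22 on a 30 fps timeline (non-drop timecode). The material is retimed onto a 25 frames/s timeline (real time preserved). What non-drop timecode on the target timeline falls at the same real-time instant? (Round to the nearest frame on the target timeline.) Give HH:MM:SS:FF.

Source frame index: (0×3600 + 54×60 + 35) × 30 + 22 = 98272.
Real time: 98272 / (30) = 49136/15 s.
Target frame: (49136/15) × (25) = 245680/3 ≈ 81893.333 → 81893.
At 25 labels/s: frame 81893 → 00:54:35:18.

00:54:35:18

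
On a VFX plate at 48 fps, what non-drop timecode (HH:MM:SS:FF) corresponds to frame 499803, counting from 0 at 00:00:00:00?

02:53:32:27

499803 ÷ 48 = 10412 full seconds, remainder 27 frames.
10412 s = 2 h 53 min 32 s.
Timecode: 02:53:32:27.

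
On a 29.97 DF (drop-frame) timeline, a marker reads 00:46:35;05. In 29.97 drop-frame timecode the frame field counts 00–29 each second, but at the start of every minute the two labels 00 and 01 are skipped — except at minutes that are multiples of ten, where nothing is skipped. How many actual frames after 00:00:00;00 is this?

Complete 10-minute blocks: 4, each 17982 frames → 71928.
Remaining 6 whole minutes in the current block: 1800 + 5 × 1798 = 10790 frames.
Within the current minute: 35 × 30 + 5 − 2 = 1053 (labels ;00/;01 skipped at this minute). Total = 71928 + 10790 + 1053 = 83771.

83771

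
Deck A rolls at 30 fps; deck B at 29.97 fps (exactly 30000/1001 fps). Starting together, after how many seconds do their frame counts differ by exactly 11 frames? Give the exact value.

11011/30 seconds

The gap grows by |30000/1001 − 30| = 30/1001 frames per second.
Time for a 11-frame gap: 11 ÷ (30/1001) = 11011/30 s.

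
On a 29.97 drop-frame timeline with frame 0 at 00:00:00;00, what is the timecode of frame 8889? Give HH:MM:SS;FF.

Ten DF minutes hold 17982 frames, so frame 8889 lies in block 0 (frames 0–17981) with 8889 frames into that block.
The block's first minute is 1800 frames and the rest 1798 each; 8889 frames reaches minute 4, so 0 × 18 + 4 × 2 = 8 labels have been skipped so far.
Adding those back, label number 8889 + 8 = 8897 at 30 labels/s is 296 s + 17 f = 0 h 4 min 56 s frame 17, i.e. 00:04:56;17.

00:04:56;17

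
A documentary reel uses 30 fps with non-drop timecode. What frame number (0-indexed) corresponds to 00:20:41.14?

Total seconds to the label: (0 × 3600 + 20 × 60 + 41) = 1241.
Frame index = 1241 × 30 + 14 = 37244.

frame 37244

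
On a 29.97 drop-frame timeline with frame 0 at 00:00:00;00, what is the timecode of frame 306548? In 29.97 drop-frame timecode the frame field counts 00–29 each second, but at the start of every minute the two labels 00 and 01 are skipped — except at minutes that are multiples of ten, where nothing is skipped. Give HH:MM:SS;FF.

02:50:28;14

Each 10-minute DF block holds 10 × 60 × 30 − 9 × 2 = 17982 frames. 306548 ÷ 17982 → 17 full blocks, remainder 854.
Within the partial block the first minute is 1800 frames and each further minute 1798, so 0 further minute boundaries passed. Total skipped labels = 18 × 17 + 2 × 0 = 306.
Non-drop label index = 306548 + 306 = 306854; at 30 labels/s that is 02:50:28:14, i.e. DF 02:50:28;14.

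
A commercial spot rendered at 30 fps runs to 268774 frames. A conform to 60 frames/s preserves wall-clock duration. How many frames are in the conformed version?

Target frames = source frames × (target rate / source rate) = 268774 × (60)/(30) = 268774 × 2 = 537548.

537548 frames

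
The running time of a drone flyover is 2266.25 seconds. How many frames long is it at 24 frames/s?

Frames = 2266.25 × 24 = 54390.

54390 frames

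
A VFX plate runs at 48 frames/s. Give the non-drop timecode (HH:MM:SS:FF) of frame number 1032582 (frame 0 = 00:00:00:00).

1032582 ÷ 48 = 21512 full seconds, remainder 6 frames.
21512 s = 5 h 58 min 32 s.
Timecode: 05:58:32:06.

05:58:32:06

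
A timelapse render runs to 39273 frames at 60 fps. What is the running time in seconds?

Running time = 39273 / (60) = 654.55 s.

654.55 seconds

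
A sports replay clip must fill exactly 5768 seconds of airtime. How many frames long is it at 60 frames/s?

346080 frames

Frames = 5768 × 60 = 346080.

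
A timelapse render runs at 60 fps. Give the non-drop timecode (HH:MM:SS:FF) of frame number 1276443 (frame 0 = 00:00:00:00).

1276443 ÷ 60 = 21274 full seconds, remainder 3 frames.
21274 s = 5 h 54 min 34 s.
Timecode: 05:54:34:03.

05:54:34:03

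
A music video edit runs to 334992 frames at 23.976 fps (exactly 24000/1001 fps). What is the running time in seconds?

Running time = 334992 / (24000/1001) = 13971.958 s.

13971.958 seconds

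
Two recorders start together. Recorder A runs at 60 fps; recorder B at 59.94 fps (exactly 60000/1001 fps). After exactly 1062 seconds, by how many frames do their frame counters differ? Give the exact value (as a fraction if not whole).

63720/1001 frames

A emits 60 × 1062 = 63720 frames; B emits 60000/1001 × 1062 = 63720000/1001.
Difference = 63720/1001 frames (≈ 63.6563); B is behind A.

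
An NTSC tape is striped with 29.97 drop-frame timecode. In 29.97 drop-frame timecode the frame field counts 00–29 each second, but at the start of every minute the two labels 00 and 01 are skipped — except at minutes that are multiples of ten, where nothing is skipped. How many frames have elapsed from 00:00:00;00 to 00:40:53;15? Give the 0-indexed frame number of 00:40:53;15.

73533

As if non-drop at 30 labels/s: (0 × 3600 + 40 × 60 + 53) × 30 + 15 = 73605.
Minute boundaries passed: 40; those not divisible by 10: 40 − 4 = 36; dropped labels = 2 × 36 = 72.
Actual frame index = 73605 − 72 = 73533.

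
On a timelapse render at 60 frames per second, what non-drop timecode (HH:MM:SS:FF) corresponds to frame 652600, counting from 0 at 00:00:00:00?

03:01:16:40

652600 ÷ 60 = 10876 full seconds, remainder 40 frames.
10876 s = 3 h 1 min 16 s.
Timecode: 03:01:16:40.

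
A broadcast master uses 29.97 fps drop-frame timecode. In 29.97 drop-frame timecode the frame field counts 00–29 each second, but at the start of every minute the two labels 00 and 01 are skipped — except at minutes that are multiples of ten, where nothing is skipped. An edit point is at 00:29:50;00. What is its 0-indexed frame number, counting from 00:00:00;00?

Complete 10-minute blocks: 2, each 17982 frames → 35964.
Remaining 9 whole minutes in the current block: 1800 + 8 × 1798 = 16184 frames.
Within the current minute: 50 × 30 + 0 − 2 = 1498 (labels ;00/;01 skipped at this minute). Total = 35964 + 16184 + 1498 = 53646.

53646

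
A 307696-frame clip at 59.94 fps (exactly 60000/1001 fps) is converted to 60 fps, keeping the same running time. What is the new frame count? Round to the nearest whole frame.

308004 frames

Frames at target rate = 307696 × (60) / (60000/1001) = 38500462/125 ≈ 308003.696.
Nearest whole frame: 308004.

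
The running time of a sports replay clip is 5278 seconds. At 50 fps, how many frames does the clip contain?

263900 frames

Frames = 5278 × 50 = 263900.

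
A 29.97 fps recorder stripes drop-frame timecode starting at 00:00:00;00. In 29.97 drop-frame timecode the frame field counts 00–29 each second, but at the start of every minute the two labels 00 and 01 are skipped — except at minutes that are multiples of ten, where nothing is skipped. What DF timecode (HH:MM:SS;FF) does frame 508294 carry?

Each 10-minute DF block holds 10 × 60 × 30 − 9 × 2 = 17982 frames. 508294 ÷ 17982 → 28 full blocks, remainder 4798.
Within the partial block the first minute is 1800 frames and each further minute 1798, so 2 further minute boundaries passed. Total skipped labels = 18 × 28 + 2 × 2 = 508.
Non-drop label index = 508294 + 508 = 508802; at 30 labels/s that is 04:42:40:02, i.e. DF 04:42:40;02.

04:42:40;02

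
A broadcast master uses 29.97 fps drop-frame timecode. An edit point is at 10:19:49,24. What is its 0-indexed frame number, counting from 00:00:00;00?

As if non-drop at 30 labels/s: (10 × 3600 + 19 × 60 + 49) × 30 + 24 = 1115694.
Minute boundaries passed: 619; those not divisible by 10: 619 − 61 = 558; dropped labels = 2 × 558 = 1116.
Actual frame index = 1115694 − 1116 = 1114578.

1114578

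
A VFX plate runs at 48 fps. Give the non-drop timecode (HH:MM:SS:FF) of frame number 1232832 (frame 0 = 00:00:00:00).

1232832 ÷ 48 = 25684 full seconds, remainder 0 frames.
25684 s = 7 h 8 min 4 s.
Timecode: 07:08:04:00.

07:08:04:00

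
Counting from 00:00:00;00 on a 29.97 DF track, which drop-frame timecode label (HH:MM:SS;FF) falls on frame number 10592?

Each 10-minute DF block holds 10 × 60 × 30 − 9 × 2 = 17982 frames. 10592 ÷ 17982 → 0 full blocks, remainder 10592.
Within the partial block the first minute is 1800 frames and each further minute 1798, so 5 further minute boundaries passed. Total skipped labels = 18 × 0 + 2 × 5 = 10.
Non-drop label index = 10592 + 10 = 10602; at 30 labels/s that is 00:05:53:12, i.e. DF 00:05:53;12.

00:05:53;12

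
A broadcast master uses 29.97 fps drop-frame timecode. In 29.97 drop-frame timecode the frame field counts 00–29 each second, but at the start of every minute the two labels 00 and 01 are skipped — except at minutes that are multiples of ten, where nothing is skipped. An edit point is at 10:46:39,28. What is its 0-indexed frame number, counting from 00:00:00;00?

1162834

As if non-drop at 30 labels/s: (10 × 3600 + 46 × 60 + 39) × 30 + 28 = 1163998.
Minute boundaries passed: 646; those not divisible by 10: 646 − 64 = 582; dropped labels = 2 × 582 = 1164.
Actual frame index = 1163998 − 1164 = 1162834.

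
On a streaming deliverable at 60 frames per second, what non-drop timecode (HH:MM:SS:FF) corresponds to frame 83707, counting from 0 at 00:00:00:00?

00:23:15:07

83707 ÷ 60 = 1395 full seconds, remainder 7 frames.
1395 s = 0 h 23 min 15 s.
Timecode: 00:23:15:07.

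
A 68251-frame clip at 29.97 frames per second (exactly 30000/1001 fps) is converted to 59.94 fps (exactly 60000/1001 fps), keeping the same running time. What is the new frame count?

136502 frames

Target frames = source frames × (target rate / source rate) = 68251 × (60000/1001)/(30000/1001) = 68251 × 2 = 136502.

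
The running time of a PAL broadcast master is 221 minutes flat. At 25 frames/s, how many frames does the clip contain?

221 min = 13260 s.
Frames = 13260 × 25 = 331500.

331500 frames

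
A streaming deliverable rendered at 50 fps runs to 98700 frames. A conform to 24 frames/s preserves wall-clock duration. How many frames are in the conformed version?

Target frames = source frames × (target rate / source rate) = 98700 × (24)/(50) = 98700 × 12/25 = 47376.

47376 frames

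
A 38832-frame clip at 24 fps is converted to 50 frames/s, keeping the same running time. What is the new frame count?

80900 frames

Target frames = source frames × (target rate / source rate) = 38832 × (50)/(24) = 38832 × 25/12 = 80900.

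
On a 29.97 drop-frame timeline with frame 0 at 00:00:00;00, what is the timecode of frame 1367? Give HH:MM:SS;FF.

Ten DF minutes hold 17982 frames, so frame 1367 lies in block 0 (frames 0–17981) with 1367 frames into that block.
The block's first minute is 1800 frames and the rest 1798 each; 1367 frames reaches minute 0, so 0 × 18 + 0 × 2 = 0 labels have been skipped so far.
Adding those back, label number 1367 + 0 = 1367 at 30 labels/s is 45 s + 17 f = 0 h 0 min 45 s frame 17, i.e. 00:00:45;17.

00:00:45;17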